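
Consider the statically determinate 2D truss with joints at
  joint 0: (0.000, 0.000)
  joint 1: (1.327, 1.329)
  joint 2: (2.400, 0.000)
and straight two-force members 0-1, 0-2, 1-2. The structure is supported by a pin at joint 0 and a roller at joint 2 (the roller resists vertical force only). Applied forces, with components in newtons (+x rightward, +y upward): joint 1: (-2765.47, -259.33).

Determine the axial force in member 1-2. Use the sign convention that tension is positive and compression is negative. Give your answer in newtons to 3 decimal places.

N=3 nodes, M=3 members, R=3 reactions → 2N=6, M+R=6
member 0 (0-1): L=1.8781, (cx,cy)=(0.7066,0.7076)
member 1 (0-2): L=2.4000, (cx,cy)=(1.0000,0.0000)
member 2 (1-2): L=1.7081, (cx,cy)=(0.6282,-0.7781)
solve A·x = −loads:
  F[0-1] = -2327.9116 N (compression)
  F[0-2] = -1120.6279 N (compression)
  F[1-2] = +1783.9076 N (tension)
  Rx@0 = +2765.4700 N
  Ry@0 = +1647.3211 N
  Ry@2 = -1387.9911 N

1783.908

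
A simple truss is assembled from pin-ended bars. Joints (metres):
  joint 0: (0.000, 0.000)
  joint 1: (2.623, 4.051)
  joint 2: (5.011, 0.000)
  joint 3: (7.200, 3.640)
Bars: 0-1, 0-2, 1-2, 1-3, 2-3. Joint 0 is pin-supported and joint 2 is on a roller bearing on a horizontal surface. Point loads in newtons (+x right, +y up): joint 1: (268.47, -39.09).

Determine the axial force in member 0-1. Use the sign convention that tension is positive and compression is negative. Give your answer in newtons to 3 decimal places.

236.369

N=4 nodes, M=5 members, R=3 reactions → 2N=8, M+R=8
member 0 (0-1): L=4.8260, (cx,cy)=(0.5435,0.8394)
member 1 (0-2): L=5.0110, (cx,cy)=(1.0000,0.0000)
member 2 (1-2): L=4.7025, (cx,cy)=(0.5078,-0.8615)
member 3 (1-3): L=4.5954, (cx,cy)=(0.9960,-0.0894)
member 4 (2-3): L=4.2475, (cx,cy)=(0.5154,0.8570)
solve A·x = −loads:
  F[0-1] = +236.3685 N (tension)
  F[0-2] = +140.0016 N (tension)
  F[1-2] = -275.6918 N (compression)
  F[1-3] = -0.0000 N (tension)
  F[2-3] = +0.0000 N (tension)
  Rx@0 = -268.4700 N
  Ry@0 = -198.4085 N
  Ry@2 = +237.4985 N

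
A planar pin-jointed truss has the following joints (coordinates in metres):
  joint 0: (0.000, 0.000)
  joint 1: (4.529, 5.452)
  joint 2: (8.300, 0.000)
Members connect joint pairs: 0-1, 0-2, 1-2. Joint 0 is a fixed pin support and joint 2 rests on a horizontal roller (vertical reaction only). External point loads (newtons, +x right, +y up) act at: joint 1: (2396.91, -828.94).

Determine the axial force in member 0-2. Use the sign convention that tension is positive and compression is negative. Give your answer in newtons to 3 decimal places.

1401.864

N=3 nodes, M=3 members, R=3 reactions → 2N=6, M+R=6
member 0 (0-1): L=7.0877, (cx,cy)=(0.6390,0.7692)
member 1 (0-2): L=8.3000, (cx,cy)=(1.0000,0.0000)
member 2 (1-2): L=6.6291, (cx,cy)=(0.5689,-0.8224)
solve A·x = −loads:
  F[0-1] = +1557.2160 N (tension)
  F[0-2] = +1401.8643 N (tension)
  F[1-2] = -2464.3530 N (compression)
  Rx@0 = -2396.9100 N
  Ry@0 = -1197.8338 N
  Ry@2 = +2026.7738 N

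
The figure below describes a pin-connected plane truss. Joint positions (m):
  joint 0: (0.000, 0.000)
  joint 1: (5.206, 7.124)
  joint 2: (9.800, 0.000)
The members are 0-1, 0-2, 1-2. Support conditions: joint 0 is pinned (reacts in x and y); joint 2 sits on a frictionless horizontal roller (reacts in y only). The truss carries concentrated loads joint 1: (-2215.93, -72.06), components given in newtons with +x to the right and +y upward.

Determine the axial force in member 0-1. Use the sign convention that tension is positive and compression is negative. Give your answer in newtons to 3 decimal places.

-2036.962

N=3 nodes, M=3 members, R=3 reactions → 2N=6, M+R=6
member 0 (0-1): L=8.8235, (cx,cy)=(0.5900,0.8074)
member 1 (0-2): L=9.8000, (cx,cy)=(1.0000,0.0000)
member 2 (1-2): L=8.4768, (cx,cy)=(0.5419,-0.8404)
solve A·x = −loads:
  F[0-1] = -2036.9625 N (compression)
  F[0-2] = -1014.0884 N (compression)
  F[1-2] = +1871.1860 N (tension)
  Rx@0 = +2215.9300 N
  Ry@0 = +1644.6254 N
  Ry@2 = -1572.5654 N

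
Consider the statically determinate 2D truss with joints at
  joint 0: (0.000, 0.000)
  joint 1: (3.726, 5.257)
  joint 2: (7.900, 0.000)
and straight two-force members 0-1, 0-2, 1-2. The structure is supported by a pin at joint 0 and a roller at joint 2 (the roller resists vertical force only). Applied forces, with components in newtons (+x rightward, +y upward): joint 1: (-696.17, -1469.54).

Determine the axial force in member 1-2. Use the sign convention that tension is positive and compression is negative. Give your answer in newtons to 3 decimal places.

N=3 nodes, M=3 members, R=3 reactions → 2N=6, M+R=6
member 0 (0-1): L=6.4435, (cx,cy)=(0.5783,0.8159)
member 1 (0-2): L=7.9000, (cx,cy)=(1.0000,0.0000)
member 2 (1-2): L=6.7125, (cx,cy)=(0.6218,-0.7832)
solve A·x = −loads:
  F[0-1] = -1519.5064 N (compression)
  F[0-2] = +182.4909 N (tension)
  F[1-2] = -293.4784 N (compression)
  Rx@0 = +696.1700 N
  Ry@0 = +1239.6994 N
  Ry@2 = +229.8406 N

-293.478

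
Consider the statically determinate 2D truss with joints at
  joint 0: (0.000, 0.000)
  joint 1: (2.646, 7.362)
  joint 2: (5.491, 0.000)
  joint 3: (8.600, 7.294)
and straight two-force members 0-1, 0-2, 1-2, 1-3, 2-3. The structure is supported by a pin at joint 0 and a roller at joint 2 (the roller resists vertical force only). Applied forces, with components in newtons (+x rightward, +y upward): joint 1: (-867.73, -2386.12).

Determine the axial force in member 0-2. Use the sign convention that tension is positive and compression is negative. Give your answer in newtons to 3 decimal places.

-5.247

N=4 nodes, M=5 members, R=3 reactions → 2N=8, M+R=8
member 0 (0-1): L=7.8231, (cx,cy)=(0.3382,0.9411)
member 1 (0-2): L=5.4910, (cx,cy)=(1.0000,0.0000)
member 2 (1-2): L=7.8926, (cx,cy)=(0.3605,-0.9328)
member 3 (1-3): L=5.9544, (cx,cy)=(0.9999,-0.0114)
member 4 (2-3): L=7.9290, (cx,cy)=(0.3921,0.9199)
solve A·x = −loads:
  F[0-1] = -2549.9854 N (compression)
  F[0-2] = -5.2470 N (compression)
  F[1-2] = +14.5562 N (tension)
  F[1-3] = +0.0000 N (tension)
  F[2-3] = -0.0000 N (compression)
  Rx@0 = +867.7300 N
  Ry@0 = +2399.6976 N
  Ry@2 = -13.5776 N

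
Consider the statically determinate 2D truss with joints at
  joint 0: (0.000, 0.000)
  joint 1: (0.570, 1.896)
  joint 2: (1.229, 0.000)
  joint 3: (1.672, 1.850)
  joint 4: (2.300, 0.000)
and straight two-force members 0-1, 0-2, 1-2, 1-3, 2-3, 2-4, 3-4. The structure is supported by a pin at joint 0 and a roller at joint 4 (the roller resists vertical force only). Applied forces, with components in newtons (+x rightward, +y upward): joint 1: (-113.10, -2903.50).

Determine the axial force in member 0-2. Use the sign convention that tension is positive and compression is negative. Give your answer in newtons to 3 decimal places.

N=5 nodes, M=7 members, R=3 reactions → 2N=10, M+R=10
member 0 (0-1): L=1.9798, (cx,cy)=(0.2879,0.9577)
member 1 (0-2): L=1.2290, (cx,cy)=(1.0000,0.0000)
member 2 (1-2): L=2.0073, (cx,cy)=(0.3283,-0.9446)
member 3 (1-3): L=1.1030, (cx,cy)=(0.9991,-0.0417)
member 4 (2-3): L=1.9023, (cx,cy)=(0.2329,0.9725)
member 5 (2-4): L=1.0710, (cx,cy)=(1.0000,0.0000)
member 6 (3-4): L=1.9537, (cx,cy)=(0.3214,-0.9469)
solve A·x = −loads:
  F[0-1] = -2377.8505 N (compression)
  F[0-2] = +571.4925 N (tension)
  F[1-2] = -647.2185 N (compression)
  F[1-3] = -359.3180 N (compression)
  F[2-3] = +628.6268 N (tension)
  F[2-4] = +212.6134 N (tension)
  F[3-4] = -661.4324 N (compression)
  Rx@0 = +113.1000 N
  Ry@0 = +2277.1707 N
  Ry@4 = +626.3293 N

571.492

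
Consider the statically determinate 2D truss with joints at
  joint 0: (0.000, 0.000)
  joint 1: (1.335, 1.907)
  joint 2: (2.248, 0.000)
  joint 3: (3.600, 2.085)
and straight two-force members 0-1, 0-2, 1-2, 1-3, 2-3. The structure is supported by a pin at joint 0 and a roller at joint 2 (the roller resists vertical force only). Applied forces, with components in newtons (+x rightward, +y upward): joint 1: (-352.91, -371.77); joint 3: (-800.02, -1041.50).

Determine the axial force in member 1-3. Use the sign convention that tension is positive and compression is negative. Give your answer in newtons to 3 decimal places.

N=4 nodes, M=5 members, R=3 reactions → 2N=8, M+R=8
member 0 (0-1): L=2.3278, (cx,cy)=(0.5735,0.8192)
member 1 (0-2): L=2.2480, (cx,cy)=(1.0000,0.0000)
member 2 (1-2): L=2.1143, (cx,cy)=(0.4318,-0.9020)
member 3 (1-3): L=2.2720, (cx,cy)=(0.9969,0.0783)
member 4 (2-3): L=2.4850, (cx,cy)=(0.5441,0.8390)
solve A·x = −loads:
  F[0-1] = -690.9032 N (compression)
  F[0-2] = -756.7031 N (compression)
  F[1-2] = +203.8926 N (tension)
  F[1-3] = -131.7676 N (compression)
  F[2-3] = -1228.9947 N (compression)
  Rx@0 = +1152.9300 N
  Ry@0 = +565.9960 N
  Ry@2 = +847.2740 N

-131.768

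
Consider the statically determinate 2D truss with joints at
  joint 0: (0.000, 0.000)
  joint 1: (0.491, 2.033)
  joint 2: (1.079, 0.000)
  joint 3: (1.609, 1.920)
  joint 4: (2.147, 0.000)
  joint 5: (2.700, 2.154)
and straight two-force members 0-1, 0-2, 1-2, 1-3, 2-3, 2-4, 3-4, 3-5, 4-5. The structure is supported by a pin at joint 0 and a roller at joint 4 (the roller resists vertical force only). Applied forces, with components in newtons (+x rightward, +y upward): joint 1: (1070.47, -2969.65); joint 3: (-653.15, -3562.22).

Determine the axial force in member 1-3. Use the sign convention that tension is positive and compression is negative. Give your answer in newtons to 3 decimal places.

-1732.184

N=6 nodes, M=9 members, R=3 reactions → 2N=12, M+R=12
member 0 (0-1): L=2.0915, (cx,cy)=(0.2348,0.9721)
member 1 (0-2): L=1.0790, (cx,cy)=(1.0000,0.0000)
member 2 (1-2): L=2.1163, (cx,cy)=(0.2778,-0.9606)
member 3 (1-3): L=1.1237, (cx,cy)=(0.9949,-0.1006)
member 4 (2-3): L=1.9918, (cx,cy)=(0.2661,0.9639)
member 5 (2-4): L=1.0680, (cx,cy)=(1.0000,0.0000)
member 6 (3-4): L=1.9940, (cx,cy)=(0.2698,-0.9629)
member 7 (3-5): L=1.1158, (cx,cy)=(0.9778,0.2097)
member 8 (4-5): L=2.2239, (cx,cy)=(0.2487,0.9686)
solve A·x = −loads:
  F[0-1] = -2832.7786 N (compression)
  F[0-2] = +1082.3577 N (tension)
  F[1-2] = -43.5668 N (compression)
  F[1-3] = -1732.1838 N (compression)
  F[2-3] = +43.4167 N (tension)
  F[2-4] = +1058.7004 N (tension)
  F[3-4] = -3923.7873 N (compression)
  F[3-5] = +0.0000 N (tension)
  F[4-5] = -0.0000 N (compression)
  Rx@0 = -417.3200 N
  Ry@0 = +2753.6084 N
  Ry@4 = +3778.2616 N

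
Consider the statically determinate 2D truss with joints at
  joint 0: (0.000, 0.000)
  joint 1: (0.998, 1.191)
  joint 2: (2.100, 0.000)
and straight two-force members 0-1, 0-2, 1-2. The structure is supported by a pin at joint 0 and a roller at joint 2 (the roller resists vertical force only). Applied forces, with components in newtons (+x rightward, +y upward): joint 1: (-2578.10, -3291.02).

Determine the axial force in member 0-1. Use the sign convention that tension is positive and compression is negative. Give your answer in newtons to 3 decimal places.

N=3 nodes, M=3 members, R=3 reactions → 2N=6, M+R=6
member 0 (0-1): L=1.5539, (cx,cy)=(0.6423,0.7665)
member 1 (0-2): L=2.1000, (cx,cy)=(1.0000,0.0000)
member 2 (1-2): L=1.6226, (cx,cy)=(0.6791,-0.7340)
solve A·x = −loads:
  F[0-1] = -4160.7904 N (compression)
  F[0-2] = +94.2548 N (tension)
  F[1-2] = -138.7836 N (compression)
  Rx@0 = +2578.1000 N
  Ry@0 = +3189.1529 N
  Ry@2 = +101.8671 N

-4160.790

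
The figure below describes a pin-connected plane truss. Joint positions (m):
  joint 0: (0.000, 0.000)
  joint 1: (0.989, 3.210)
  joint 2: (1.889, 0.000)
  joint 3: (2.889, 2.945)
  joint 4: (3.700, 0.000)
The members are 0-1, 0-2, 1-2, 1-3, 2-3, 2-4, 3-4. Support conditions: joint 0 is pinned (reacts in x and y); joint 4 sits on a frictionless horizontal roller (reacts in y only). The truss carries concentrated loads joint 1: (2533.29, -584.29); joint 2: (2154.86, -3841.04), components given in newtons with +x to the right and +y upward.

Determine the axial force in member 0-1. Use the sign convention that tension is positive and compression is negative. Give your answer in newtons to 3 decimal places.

-115.462

N=5 nodes, M=7 members, R=3 reactions → 2N=10, M+R=10
member 0 (0-1): L=3.3589, (cx,cy)=(0.2944,0.9557)
member 1 (0-2): L=1.8890, (cx,cy)=(1.0000,0.0000)
member 2 (1-2): L=3.3338, (cx,cy)=(0.2700,-0.9629)
member 3 (1-3): L=1.9184, (cx,cy)=(0.9904,-0.1381)
member 4 (2-3): L=3.1101, (cx,cy)=(0.3215,0.9469)
member 5 (2-4): L=1.8110, (cx,cy)=(1.0000,0.0000)
member 6 (3-4): L=3.0546, (cx,cy)=(0.2655,-0.9641)
solve A·x = −loads:
  F[0-1] = -115.4625 N (compression)
  F[0-2] = +4722.1469 N (tension)
  F[1-2] = -125.2430 N (compression)
  F[1-3] = -2557.9989 N (compression)
  F[2-3] = +4183.7919 N (tension)
  F[2-4] = +1188.2695 N (tension)
  F[3-4] = -4475.6104 N (compression)
  Rx@0 = -4688.1500 N
  Ry@0 = +110.3440 N
  Ry@4 = +4314.9860 N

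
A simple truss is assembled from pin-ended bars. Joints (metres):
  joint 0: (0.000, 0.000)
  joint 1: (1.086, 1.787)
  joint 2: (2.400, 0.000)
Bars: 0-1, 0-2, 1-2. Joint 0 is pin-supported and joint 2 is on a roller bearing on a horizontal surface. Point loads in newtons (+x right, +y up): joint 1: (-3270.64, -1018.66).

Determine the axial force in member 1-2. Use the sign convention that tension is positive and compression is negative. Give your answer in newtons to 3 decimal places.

2450.609

N=3 nodes, M=3 members, R=3 reactions → 2N=6, M+R=6
member 0 (0-1): L=2.0911, (cx,cy)=(0.5193,0.8546)
member 1 (0-2): L=2.4000, (cx,cy)=(1.0000,0.0000)
member 2 (1-2): L=2.2181, (cx,cy)=(0.5924,-0.8056)
solve A·x = −loads:
  F[0-1] = -3502.3326 N (compression)
  F[0-2] = -1451.7387 N (compression)
  F[1-2] = +2450.6093 N (tension)
  Rx@0 = +3270.6400 N
  Ry@0 = +2992.9804 N
  Ry@2 = -1974.3204 N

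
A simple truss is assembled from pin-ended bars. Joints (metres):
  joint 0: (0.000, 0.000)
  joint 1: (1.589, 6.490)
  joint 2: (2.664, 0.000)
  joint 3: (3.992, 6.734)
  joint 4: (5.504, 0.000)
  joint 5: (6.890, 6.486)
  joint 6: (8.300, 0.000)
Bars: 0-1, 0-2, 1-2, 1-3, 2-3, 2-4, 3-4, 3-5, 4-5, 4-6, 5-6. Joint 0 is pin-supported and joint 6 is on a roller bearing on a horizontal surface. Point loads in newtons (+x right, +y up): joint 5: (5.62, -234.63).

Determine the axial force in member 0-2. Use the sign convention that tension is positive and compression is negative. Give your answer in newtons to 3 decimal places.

14.304

N=7 nodes, M=11 members, R=3 reactions → 2N=14, M+R=14
member 0 (0-1): L=6.6817, (cx,cy)=(0.2378,0.9713)
member 1 (0-2): L=2.6640, (cx,cy)=(1.0000,0.0000)
member 2 (1-2): L=6.5784, (cx,cy)=(0.1634,-0.9866)
member 3 (1-3): L=2.4154, (cx,cy)=(0.9949,0.1010)
member 4 (2-3): L=6.8637, (cx,cy)=(0.1935,0.9811)
member 5 (2-4): L=2.8400, (cx,cy)=(1.0000,0.0000)
member 6 (3-4): L=6.9017, (cx,cy)=(0.2191,-0.9757)
member 7 (3-5): L=2.9086, (cx,cy)=(0.9964,-0.0853)
member 8 (4-5): L=6.6324, (cx,cy)=(0.2090,0.9779)
member 9 (4-6): L=2.7960, (cx,cy)=(1.0000,0.0000)
member 10 (5-6): L=6.6375, (cx,cy)=(0.2124,-0.9772)
solve A·x = −loads:
  F[0-1] = -36.5147 N (compression)
  F[0-2] = +14.3037 N (tension)
  F[1-2] = +34.4767 N (tension)
  F[1-3] = -14.3913 N (compression)
  F[2-3] = -34.6684 N (compression)
  F[2-4] = +26.6453 N (tension)
  F[3-4] = +38.9425 N (tension)
  F[3-5] = -29.6648 N (compression)
  F[4-5] = -38.8543 N (compression)
  F[4-6] = +43.2963 N (tension)
  F[5-6] = -203.8147 N (compression)
  Rx@0 = -5.6200 N
  Ry@0 = +35.4671 N
  Ry@6 = +199.1629 N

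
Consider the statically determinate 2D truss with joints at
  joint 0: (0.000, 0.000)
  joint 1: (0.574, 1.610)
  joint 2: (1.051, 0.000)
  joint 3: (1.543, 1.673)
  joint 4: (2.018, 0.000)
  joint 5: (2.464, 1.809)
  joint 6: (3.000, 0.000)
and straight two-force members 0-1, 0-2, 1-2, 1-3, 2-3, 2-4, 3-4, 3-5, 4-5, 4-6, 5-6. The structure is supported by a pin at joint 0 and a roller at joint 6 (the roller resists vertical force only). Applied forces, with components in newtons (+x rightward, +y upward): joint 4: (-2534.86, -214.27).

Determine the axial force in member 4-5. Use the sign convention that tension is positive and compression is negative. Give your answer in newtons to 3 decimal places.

N=7 nodes, M=11 members, R=3 reactions → 2N=14, M+R=14
member 0 (0-1): L=1.7093, (cx,cy)=(0.3358,0.9419)
member 1 (0-2): L=1.0510, (cx,cy)=(1.0000,0.0000)
member 2 (1-2): L=1.6792, (cx,cy)=(0.2841,-0.9588)
member 3 (1-3): L=0.9710, (cx,cy)=(0.9979,0.0649)
member 4 (2-3): L=1.7438, (cx,cy)=(0.2821,0.9594)
member 5 (2-4): L=0.9670, (cx,cy)=(1.0000,0.0000)
member 6 (3-4): L=1.7391, (cx,cy)=(0.2731,-0.9620)
member 7 (3-5): L=0.9310, (cx,cy)=(0.9893,0.1461)
member 8 (4-5): L=1.8632, (cx,cy)=(0.2394,0.9709)
member 9 (4-6): L=0.9820, (cx,cy)=(1.0000,0.0000)
member 10 (5-6): L=1.8867, (cx,cy)=(0.2841,-0.9588)
solve A·x = −loads:
  F[0-1] = -74.4619 N (compression)
  F[0-2] = -2509.8544 N (compression)
  F[1-2] = +70.1052 N (tension)
  F[1-3] = -45.0151 N (compression)
  F[2-3] = -70.0636 N (compression)
  F[2-4] = -2470.1723 N (compression)
  F[3-4] = +60.4460 N (tension)
  F[3-5] = -82.0775 N (compression)
  F[4-5] = +160.7972 N (tension)
  F[4-6] = +42.7059 N (tension)
  F[5-6] = -150.3260 N (compression)
  Rx@0 = +2534.8600 N
  Ry@0 = +70.1377 N
  Ry@6 = +144.1323 N

160.797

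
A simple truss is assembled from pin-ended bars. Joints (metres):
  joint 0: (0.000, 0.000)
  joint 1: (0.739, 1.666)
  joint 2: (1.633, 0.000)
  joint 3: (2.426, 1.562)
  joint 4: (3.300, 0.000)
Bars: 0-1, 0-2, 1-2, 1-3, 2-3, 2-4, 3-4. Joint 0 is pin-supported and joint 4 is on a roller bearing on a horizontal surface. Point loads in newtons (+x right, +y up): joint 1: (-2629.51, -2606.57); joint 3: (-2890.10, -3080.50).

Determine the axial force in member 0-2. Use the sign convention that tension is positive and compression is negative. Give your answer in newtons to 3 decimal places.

N=5 nodes, M=7 members, R=3 reactions → 2N=10, M+R=10
member 0 (0-1): L=1.8225, (cx,cy)=(0.4055,0.9141)
member 1 (0-2): L=1.6330, (cx,cy)=(1.0000,0.0000)
member 2 (1-2): L=1.8907, (cx,cy)=(0.4728,-0.8811)
member 3 (1-3): L=1.6902, (cx,cy)=(0.9981,-0.0615)
member 4 (2-3): L=1.7518, (cx,cy)=(0.4527,0.8917)
member 5 (2-4): L=1.6670, (cx,cy)=(1.0000,0.0000)
member 6 (3-4): L=1.7899, (cx,cy)=(0.4883,-0.8727)
solve A·x = −loads:
  F[0-1] = -6054.2324 N (compression)
  F[0-2] = -3064.7607 N (compression)
  F[1-2] = +3423.5554 N (tension)
  F[1-3] = -1446.8670 N (compression)
  F[2-3] = -3383.1609 N (compression)
  F[2-4] = +85.5329 N (tension)
  F[3-4] = -175.1657 N (compression)
  Rx@0 = +5519.6100 N
  Ry@0 = +5534.2069 N
  Ry@4 = +152.8631 N

-3064.761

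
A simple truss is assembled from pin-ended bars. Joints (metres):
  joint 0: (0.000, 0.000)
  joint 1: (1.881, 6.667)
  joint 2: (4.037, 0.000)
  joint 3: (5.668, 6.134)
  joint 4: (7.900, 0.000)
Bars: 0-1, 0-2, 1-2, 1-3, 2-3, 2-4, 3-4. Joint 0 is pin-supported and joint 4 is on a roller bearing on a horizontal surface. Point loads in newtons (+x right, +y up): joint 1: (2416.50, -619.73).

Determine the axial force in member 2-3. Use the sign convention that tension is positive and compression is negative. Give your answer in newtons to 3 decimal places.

2069.549

N=5 nodes, M=7 members, R=3 reactions → 2N=10, M+R=10
member 0 (0-1): L=6.9273, (cx,cy)=(0.2715,0.9624)
member 1 (0-2): L=4.0370, (cx,cy)=(1.0000,0.0000)
member 2 (1-2): L=7.0069, (cx,cy)=(0.3077,-0.9515)
member 3 (1-3): L=3.8243, (cx,cy)=(0.9902,-0.1394)
member 4 (2-3): L=6.3471, (cx,cy)=(0.2570,0.9664)
member 5 (2-4): L=3.8630, (cx,cy)=(1.0000,0.0000)
member 6 (3-4): L=6.5275, (cx,cy)=(0.3419,-0.9397)
solve A·x = −loads:
  F[0-1] = +1628.3507 N (tension)
  F[0-2] = +1974.3448 N (tension)
  F[1-2] = -2102.0341 N (compression)
  F[1-3] = -1340.6441 N (compression)
  F[2-3] = +2069.5488 N (tension)
  F[2-4] = +795.7553 N (tension)
  F[3-4] = -2327.1790 N (compression)
  Rx@0 = -2416.5000 N
  Ry@0 = -1567.1710 N
  Ry@4 = +2186.9010 N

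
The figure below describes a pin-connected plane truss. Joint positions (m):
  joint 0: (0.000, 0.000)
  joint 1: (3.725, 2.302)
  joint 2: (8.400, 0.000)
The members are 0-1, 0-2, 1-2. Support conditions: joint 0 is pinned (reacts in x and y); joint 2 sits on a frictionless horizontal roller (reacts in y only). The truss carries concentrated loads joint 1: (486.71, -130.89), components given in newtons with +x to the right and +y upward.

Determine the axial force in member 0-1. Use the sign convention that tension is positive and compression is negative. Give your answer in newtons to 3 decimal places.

115.151

N=3 nodes, M=3 members, R=3 reactions → 2N=6, M+R=6
member 0 (0-1): L=4.3789, (cx,cy)=(0.8507,0.5257)
member 1 (0-2): L=8.4000, (cx,cy)=(1.0000,0.0000)
member 2 (1-2): L=5.2110, (cx,cy)=(0.8971,-0.4418)
solve A·x = −loads:
  F[0-1] = +115.1512 N (tension)
  F[0-2] = +388.7545 N (tension)
  F[1-2] = -433.3286 N (compression)
  Rx@0 = -486.7100 N
  Ry@0 = -60.5352 N
  Ry@2 = +191.4252 N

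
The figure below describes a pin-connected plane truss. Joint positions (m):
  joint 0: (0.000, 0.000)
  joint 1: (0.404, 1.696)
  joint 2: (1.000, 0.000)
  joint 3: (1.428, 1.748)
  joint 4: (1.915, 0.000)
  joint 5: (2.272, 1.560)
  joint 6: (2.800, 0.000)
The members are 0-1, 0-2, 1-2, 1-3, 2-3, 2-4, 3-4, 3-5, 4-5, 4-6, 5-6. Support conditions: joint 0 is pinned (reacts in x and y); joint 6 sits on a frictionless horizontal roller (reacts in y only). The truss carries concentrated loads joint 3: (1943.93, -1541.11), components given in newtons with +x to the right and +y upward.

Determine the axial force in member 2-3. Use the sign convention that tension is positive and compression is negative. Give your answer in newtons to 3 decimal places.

N=7 nodes, M=11 members, R=3 reactions → 2N=14, M+R=14
member 0 (0-1): L=1.7435, (cx,cy)=(0.2317,0.9728)
member 1 (0-2): L=1.0000, (cx,cy)=(1.0000,0.0000)
member 2 (1-2): L=1.7977, (cx,cy)=(0.3315,-0.9434)
member 3 (1-3): L=1.0253, (cx,cy)=(0.9987,0.0507)
member 4 (2-3): L=1.7996, (cx,cy)=(0.2378,0.9713)
member 5 (2-4): L=0.9150, (cx,cy)=(1.0000,0.0000)
member 6 (3-4): L=1.8146, (cx,cy)=(0.2684,-0.9633)
member 7 (3-5): L=0.8647, (cx,cy)=(0.9761,-0.2174)
member 8 (4-5): L=1.6003, (cx,cy)=(0.2231,0.9748)
member 9 (4-6): L=0.8850, (cx,cy)=(1.0000,0.0000)
member 10 (5-6): L=1.6469, (cx,cy)=(0.3206,-0.9472)
solve A·x = −loads:
  F[0-1] = +471.2505 N (tension)
  F[0-2] = +1834.7300 N (tension)
  F[1-2] = -471.6122 N (compression)
  F[1-3] = +265.9003 N (tension)
  F[2-3] = +458.0818 N (tension)
  F[2-4] = +1569.4282 N (tension)
  F[3-4] = -1826.1096 N (compression)
  F[3-5] = -1105.7842 N (compression)
  F[4-5] = +1804.5891 N (tension)
  F[4-6] = +676.7653 N (tension)
  F[5-6] = -2110.9587 N (compression)
  Rx@0 = -1943.9300 N
  Ry@0 = -458.4238 N
  Ry@6 = +1999.5338 N

458.082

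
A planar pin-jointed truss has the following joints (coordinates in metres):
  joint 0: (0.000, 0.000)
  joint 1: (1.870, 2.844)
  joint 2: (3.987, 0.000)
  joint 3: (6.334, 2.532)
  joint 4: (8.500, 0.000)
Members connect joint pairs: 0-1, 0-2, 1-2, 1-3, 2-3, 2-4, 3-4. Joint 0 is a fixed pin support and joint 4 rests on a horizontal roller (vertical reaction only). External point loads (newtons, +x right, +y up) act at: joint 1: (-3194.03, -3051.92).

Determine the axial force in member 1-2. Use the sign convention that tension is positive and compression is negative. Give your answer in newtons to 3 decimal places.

437.299

N=5 nodes, M=7 members, R=3 reactions → 2N=10, M+R=10
member 0 (0-1): L=3.4037, (cx,cy)=(0.5494,0.8356)
member 1 (0-2): L=3.9870, (cx,cy)=(1.0000,0.0000)
member 2 (1-2): L=3.5454, (cx,cy)=(0.5971,-0.8022)
member 3 (1-3): L=4.4749, (cx,cy)=(0.9976,-0.0697)
member 4 (2-3): L=3.4525, (cx,cy)=(0.6798,0.7334)
member 5 (2-4): L=4.5130, (cx,cy)=(1.0000,0.0000)
member 6 (3-4): L=3.3321, (cx,cy)=(0.6500,-0.7599)
solve A·x = −loads:
  F[0-1] = -4127.9936 N (compression)
  F[0-2] = -926.1076 N (compression)
  F[1-2] = +437.2994 N (tension)
  F[1-3] = +666.6150 N (tension)
  F[2-3] = -478.3045 N (compression)
  F[2-4] = -339.8383 N (compression)
  F[3-4] = +522.7882 N (tension)
  Rx@0 = +3194.0300 N
  Ry@0 = +3449.1825 N
  Ry@4 = -397.2625 N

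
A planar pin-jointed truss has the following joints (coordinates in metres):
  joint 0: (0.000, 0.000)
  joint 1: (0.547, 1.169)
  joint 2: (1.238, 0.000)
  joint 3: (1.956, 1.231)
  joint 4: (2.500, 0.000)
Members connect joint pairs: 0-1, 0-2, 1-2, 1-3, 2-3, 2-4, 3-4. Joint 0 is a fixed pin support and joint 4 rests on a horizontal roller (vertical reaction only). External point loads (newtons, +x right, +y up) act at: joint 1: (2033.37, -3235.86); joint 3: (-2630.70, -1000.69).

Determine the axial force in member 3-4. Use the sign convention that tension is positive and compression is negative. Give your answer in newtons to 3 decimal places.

-1253.344

N=5 nodes, M=7 members, R=3 reactions → 2N=10, M+R=10
member 0 (0-1): L=1.2906, (cx,cy)=(0.4238,0.9057)
member 1 (0-2): L=1.2380, (cx,cy)=(1.0000,0.0000)
member 2 (1-2): L=1.3580, (cx,cy)=(0.5089,-0.8609)
member 3 (1-3): L=1.4104, (cx,cy)=(0.9990,0.0440)
member 4 (2-3): L=1.4251, (cx,cy)=(0.5038,0.8638)
member 5 (2-4): L=1.2620, (cx,cy)=(1.0000,0.0000)
member 6 (3-4): L=1.3458, (cx,cy)=(0.4042,-0.9147)
solve A·x = −loads:
  F[0-1] = -3411.7212 N (compression)
  F[0-2] = +848.6202 N (tension)
  F[1-2] = -338.3018 N (compression)
  F[1-3] = -3310.3744 N (compression)
  F[2-3] = +337.1460 N (tension)
  F[2-4] = +506.6108 N (tension)
  F[3-4] = -1253.3442 N (compression)
  Rx@0 = +597.3300 N
  Ry@0 = +3090.1568 N
  Ry@4 = +1146.3932 N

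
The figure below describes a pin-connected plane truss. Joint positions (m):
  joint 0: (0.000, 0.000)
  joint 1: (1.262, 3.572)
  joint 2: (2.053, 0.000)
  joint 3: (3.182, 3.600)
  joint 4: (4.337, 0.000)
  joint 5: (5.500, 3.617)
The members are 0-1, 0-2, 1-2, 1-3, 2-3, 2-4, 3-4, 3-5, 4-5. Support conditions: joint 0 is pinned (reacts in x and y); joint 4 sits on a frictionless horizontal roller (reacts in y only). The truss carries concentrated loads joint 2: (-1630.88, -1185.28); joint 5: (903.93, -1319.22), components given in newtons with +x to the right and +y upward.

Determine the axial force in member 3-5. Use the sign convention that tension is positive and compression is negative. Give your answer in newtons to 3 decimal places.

N=6 nodes, M=9 members, R=3 reactions → 2N=12, M+R=12
member 0 (0-1): L=3.7884, (cx,cy)=(0.3331,0.9429)
member 1 (0-2): L=2.0530, (cx,cy)=(1.0000,0.0000)
member 2 (1-2): L=3.6585, (cx,cy)=(0.2162,-0.9763)
member 3 (1-3): L=1.9202, (cx,cy)=(0.9999,0.0146)
member 4 (2-3): L=3.7729, (cx,cy)=(0.2992,0.9542)
member 5 (2-4): L=2.2840, (cx,cy)=(1.0000,0.0000)
member 6 (3-4): L=3.7807, (cx,cy)=(0.3055,-0.9522)
member 7 (3-5): L=2.3181, (cx,cy)=(1.0000,0.0073)
member 8 (4-5): L=3.7994, (cx,cy)=(0.3061,0.9520)
solve A·x = −loads:
  F[0-1] = +512.7030 N (tension)
  F[0-2] = -897.7436 N (compression)
  F[1-2] = -490.9933 N (compression)
  F[1-3] = +276.9792 N (tension)
  F[2-3] = +1744.6019 N (tension)
  F[2-4] = +104.9244 N (tension)
  F[3-4] = -1742.2254 N (compression)
  F[3-5] = +1331.2833 N (tension)
  F[4-5] = -1395.9931 N (compression)
  Rx@0 = +726.9500 N
  Ry@0 = -483.4190 N
  Ry@4 = +2987.9190 N

1331.283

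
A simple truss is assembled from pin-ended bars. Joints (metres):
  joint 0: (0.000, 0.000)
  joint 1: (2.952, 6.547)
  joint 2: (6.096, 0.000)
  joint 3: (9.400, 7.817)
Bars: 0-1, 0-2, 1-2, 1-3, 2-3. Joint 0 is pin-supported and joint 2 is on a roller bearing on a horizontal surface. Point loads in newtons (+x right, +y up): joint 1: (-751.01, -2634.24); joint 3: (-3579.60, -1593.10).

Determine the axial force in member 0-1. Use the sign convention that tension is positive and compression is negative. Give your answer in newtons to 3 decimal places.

-6463.139

N=4 nodes, M=5 members, R=3 reactions → 2N=8, M+R=8
member 0 (0-1): L=7.1817, (cx,cy)=(0.4110,0.9116)
member 1 (0-2): L=6.0960, (cx,cy)=(1.0000,0.0000)
member 2 (1-2): L=7.2628, (cx,cy)=(0.4329,-0.9014)
member 3 (1-3): L=6.5719, (cx,cy)=(0.9812,0.1932)
member 4 (2-3): L=8.4866, (cx,cy)=(0.3893,0.9211)
solve A·x = −loads:
  F[0-1] = -6463.1388 N (compression)
  F[0-2] = -1673.9888 N (compression)
  F[1-2] = +2921.1610 N (tension)
  F[1-3] = -3231.0646 N (compression)
  F[2-3] = -1051.6798 N (compression)
  Rx@0 = +4330.6100 N
  Ry@0 = +5891.9035 N
  Ry@2 = -1664.5635 N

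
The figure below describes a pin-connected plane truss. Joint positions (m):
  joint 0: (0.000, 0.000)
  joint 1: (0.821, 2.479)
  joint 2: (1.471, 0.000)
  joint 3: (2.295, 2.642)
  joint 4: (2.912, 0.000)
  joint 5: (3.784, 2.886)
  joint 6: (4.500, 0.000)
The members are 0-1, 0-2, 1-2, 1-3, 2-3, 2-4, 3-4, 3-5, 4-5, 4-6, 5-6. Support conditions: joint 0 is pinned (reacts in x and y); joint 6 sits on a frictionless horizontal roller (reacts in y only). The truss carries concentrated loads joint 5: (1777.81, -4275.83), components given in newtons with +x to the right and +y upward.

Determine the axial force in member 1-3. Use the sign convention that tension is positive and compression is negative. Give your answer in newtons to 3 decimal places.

N=7 nodes, M=11 members, R=3 reactions → 2N=14, M+R=14
member 0 (0-1): L=2.6114, (cx,cy)=(0.3144,0.9493)
member 1 (0-2): L=1.4710, (cx,cy)=(1.0000,0.0000)
member 2 (1-2): L=2.5628, (cx,cy)=(0.2536,-0.9673)
member 3 (1-3): L=1.4830, (cx,cy)=(0.9939,0.1099)
member 4 (2-3): L=2.7675, (cx,cy)=(0.2977,0.9546)
member 5 (2-4): L=1.4410, (cx,cy)=(1.0000,0.0000)
member 6 (3-4): L=2.7131, (cx,cy)=(0.2274,-0.9738)
member 7 (3-5): L=1.5089, (cx,cy)=(0.9868,0.1617)
member 8 (4-5): L=3.0149, (cx,cy)=(0.2892,0.9573)
member 9 (4-6): L=1.5880, (cx,cy)=(1.0000,0.0000)
member 10 (5-6): L=2.9735, (cx,cy)=(0.2408,-0.9706)
solve A·x = −loads:
  F[0-1] = +484.3986 N (tension)
  F[0-2] = +1625.5204 N (tension)
  F[1-2] = -445.0662 N (compression)
  F[1-3] = +266.7877 N (tension)
  F[2-3] = +450.9659 N (tension)
  F[2-4] = +1378.3682 N (tension)
  F[3-4] = -390.0652 N (compression)
  F[3-5] = +494.6596 N (tension)
  F[4-5] = +396.8046 N (tension)
  F[4-6] = +1174.8917 N (tension)
  F[5-6] = -4879.2325 N (compression)
  Rx@0 = -1777.8100 N
  Ry@0 = -459.8368 N
  Ry@6 = +4735.6668 N

266.788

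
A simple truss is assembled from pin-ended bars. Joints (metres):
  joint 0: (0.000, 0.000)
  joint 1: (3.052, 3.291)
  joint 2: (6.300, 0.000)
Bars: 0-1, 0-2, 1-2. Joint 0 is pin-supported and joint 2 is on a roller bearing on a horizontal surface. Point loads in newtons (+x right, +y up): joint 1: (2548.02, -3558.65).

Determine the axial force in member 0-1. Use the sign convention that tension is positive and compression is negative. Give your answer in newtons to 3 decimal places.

N=3 nodes, M=3 members, R=3 reactions → 2N=6, M+R=6
member 0 (0-1): L=4.4884, (cx,cy)=(0.6800,0.7332)
member 1 (0-2): L=6.3000, (cx,cy)=(1.0000,0.0000)
member 2 (1-2): L=4.6239, (cx,cy)=(0.7024,-0.7117)
solve A·x = −loads:
  F[0-1] = -686.8852 N (compression)
  F[0-2] = +3015.0888 N (tension)
  F[1-2] = -4292.2975 N (compression)
  Rx@0 = -2548.0200 N
  Ry@0 = +503.6447 N
  Ry@2 = +3055.0053 N

-686.885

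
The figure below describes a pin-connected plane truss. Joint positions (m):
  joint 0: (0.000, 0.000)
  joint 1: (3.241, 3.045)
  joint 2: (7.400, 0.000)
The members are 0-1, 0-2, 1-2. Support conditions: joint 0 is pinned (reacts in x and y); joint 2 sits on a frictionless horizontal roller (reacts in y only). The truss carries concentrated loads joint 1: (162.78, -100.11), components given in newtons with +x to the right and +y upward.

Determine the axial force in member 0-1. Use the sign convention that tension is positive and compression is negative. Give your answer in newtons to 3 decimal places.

15.652

N=3 nodes, M=3 members, R=3 reactions → 2N=6, M+R=6
member 0 (0-1): L=4.4470, (cx,cy)=(0.7288,0.6847)
member 1 (0-2): L=7.4000, (cx,cy)=(1.0000,0.0000)
member 2 (1-2): L=5.1545, (cx,cy)=(0.8069,-0.5907)
solve A·x = −loads:
  F[0-1] = +15.6519 N (tension)
  F[0-2] = +151.3729 N (tension)
  F[1-2] = -187.6071 N (compression)
  Rx@0 = -162.7800 N
  Ry@0 = -10.7172 N
  Ry@2 = +110.8272 N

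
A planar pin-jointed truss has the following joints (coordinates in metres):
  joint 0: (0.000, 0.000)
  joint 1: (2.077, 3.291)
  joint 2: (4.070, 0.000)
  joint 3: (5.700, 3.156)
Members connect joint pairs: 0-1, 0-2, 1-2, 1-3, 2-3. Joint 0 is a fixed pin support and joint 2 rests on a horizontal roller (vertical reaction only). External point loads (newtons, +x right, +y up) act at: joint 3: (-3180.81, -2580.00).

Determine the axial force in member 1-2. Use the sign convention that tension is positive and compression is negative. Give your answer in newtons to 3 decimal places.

1754.549

N=4 nodes, M=5 members, R=3 reactions → 2N=8, M+R=8
member 0 (0-1): L=3.8916, (cx,cy)=(0.5337,0.8457)
member 1 (0-2): L=4.0700, (cx,cy)=(1.0000,0.0000)
member 2 (1-2): L=3.8474, (cx,cy)=(0.5180,-0.8554)
member 3 (1-3): L=3.6255, (cx,cy)=(0.9993,-0.0372)
member 4 (2-3): L=3.5521, (cx,cy)=(0.4589,0.8885)
solve A·x = −loads:
  F[0-1] = -1694.7917 N (compression)
  F[0-2] = -2276.2783 N (compression)
  F[1-2] = +1754.5486 N (tension)
  F[1-3] = -1814.6602 N (compression)
  F[2-3] = -2979.8384 N (compression)
  Rx@0 = +3180.8100 N
  Ry@0 = +1433.2276 N
  Ry@2 = +1146.7724 N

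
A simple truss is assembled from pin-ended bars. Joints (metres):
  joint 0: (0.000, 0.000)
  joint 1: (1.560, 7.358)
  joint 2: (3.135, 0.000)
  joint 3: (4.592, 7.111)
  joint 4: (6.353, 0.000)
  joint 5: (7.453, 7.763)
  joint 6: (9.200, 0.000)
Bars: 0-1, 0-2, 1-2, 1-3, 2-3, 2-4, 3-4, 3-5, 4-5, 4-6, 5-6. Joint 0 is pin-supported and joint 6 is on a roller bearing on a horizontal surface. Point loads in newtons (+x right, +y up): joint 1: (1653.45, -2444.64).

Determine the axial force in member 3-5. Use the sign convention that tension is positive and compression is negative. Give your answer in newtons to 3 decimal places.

N=7 nodes, M=11 members, R=3 reactions → 2N=14, M+R=14
member 0 (0-1): L=7.5216, (cx,cy)=(0.2074,0.9783)
member 1 (0-2): L=3.1350, (cx,cy)=(1.0000,0.0000)
member 2 (1-2): L=7.5247, (cx,cy)=(0.2093,-0.9778)
member 3 (1-3): L=3.0420, (cx,cy)=(0.9967,-0.0812)
member 4 (2-3): L=7.2587, (cx,cy)=(0.2007,0.9796)
member 5 (2-4): L=3.2180, (cx,cy)=(1.0000,0.0000)
member 6 (3-4): L=7.3258, (cx,cy)=(0.2404,-0.9707)
member 7 (3-5): L=2.9344, (cx,cy)=(0.9750,0.2222)
member 8 (4-5): L=7.8405, (cx,cy)=(0.1403,0.9901)
member 9 (4-6): L=2.8470, (cx,cy)=(1.0000,0.0000)
member 10 (5-6): L=7.9571, (cx,cy)=(0.2196,-0.9756)
solve A·x = −loads:
  F[0-1] = -723.4446 N (compression)
  F[0-2] = +1803.4953 N (tension)
  F[1-2] = -1654.8811 N (compression)
  F[1-3] = -1461.9370 N (compression)
  F[2-3] = +1651.8424 N (tension)
  F[2-4] = +1125.5459 N (tension)
  F[3-4] = -1943.9380 N (compression)
  F[3-5] = -675.1330 N (compression)
  F[4-5] = +1905.7871 N (tension)
  F[4-6] = +390.8812 N (tension)
  F[5-6] = -1780.3656 N (compression)
  Rx@0 = -1653.4500 N
  Ry@0 = +707.7135 N
  Ry@6 = +1736.9265 N

-675.133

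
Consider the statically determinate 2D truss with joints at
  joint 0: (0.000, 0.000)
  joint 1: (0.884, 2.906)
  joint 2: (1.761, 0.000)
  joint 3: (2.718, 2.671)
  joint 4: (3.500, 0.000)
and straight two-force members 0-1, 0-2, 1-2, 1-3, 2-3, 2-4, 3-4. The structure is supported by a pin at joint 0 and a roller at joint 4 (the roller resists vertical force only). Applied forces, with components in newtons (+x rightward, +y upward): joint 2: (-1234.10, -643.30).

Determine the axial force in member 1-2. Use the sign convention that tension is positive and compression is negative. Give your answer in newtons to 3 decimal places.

N=5 nodes, M=7 members, R=3 reactions → 2N=10, M+R=10
member 0 (0-1): L=3.0375, (cx,cy)=(0.2910,0.9567)
member 1 (0-2): L=1.7610, (cx,cy)=(1.0000,0.0000)
member 2 (1-2): L=3.0355, (cx,cy)=(0.2889,-0.9574)
member 3 (1-3): L=1.8490, (cx,cy)=(0.9919,-0.1271)
member 4 (2-3): L=2.8373, (cx,cy)=(0.3373,0.9414)
member 5 (2-4): L=1.7390, (cx,cy)=(1.0000,0.0000)
member 6 (3-4): L=2.7831, (cx,cy)=(0.2810,-0.9597)
solve A·x = −loads:
  F[0-1] = -334.0897 N (compression)
  F[0-2] = -1136.8697 N (compression)
  F[1-2] = +360.8334 N (tension)
  F[1-3] = -203.1293 N (compression)
  F[2-3] = +316.3961 N (tension)
  F[2-4] = +94.7628 N (tension)
  F[3-4] = -337.2587 N (compression)
  Rx@0 = +1234.1000 N
  Ry@0 = +319.6282 N
  Ry@4 = +323.6718 N

360.833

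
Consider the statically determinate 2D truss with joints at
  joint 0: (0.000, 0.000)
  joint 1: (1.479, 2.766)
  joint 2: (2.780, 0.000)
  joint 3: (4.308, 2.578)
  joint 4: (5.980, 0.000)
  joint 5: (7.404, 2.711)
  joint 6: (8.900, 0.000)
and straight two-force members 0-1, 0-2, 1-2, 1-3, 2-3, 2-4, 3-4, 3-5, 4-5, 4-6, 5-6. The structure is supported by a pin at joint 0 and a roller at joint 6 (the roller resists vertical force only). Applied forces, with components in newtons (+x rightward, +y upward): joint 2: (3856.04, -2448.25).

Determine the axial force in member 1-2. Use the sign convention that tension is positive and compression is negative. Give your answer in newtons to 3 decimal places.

1988.714

N=7 nodes, M=11 members, R=3 reactions → 2N=14, M+R=14
member 0 (0-1): L=3.1366, (cx,cy)=(0.4715,0.8818)
member 1 (0-2): L=2.7800, (cx,cy)=(1.0000,0.0000)
member 2 (1-2): L=3.0567, (cx,cy)=(0.4256,-0.9049)
member 3 (1-3): L=2.8352, (cx,cy)=(0.9978,-0.0663)
member 4 (2-3): L=2.9968, (cx,cy)=(0.5099,0.8602)
member 5 (2-4): L=3.2000, (cx,cy)=(1.0000,0.0000)
member 6 (3-4): L=3.0727, (cx,cy)=(0.5441,-0.8390)
member 7 (3-5): L=3.0989, (cx,cy)=(0.9991,0.0429)
member 8 (4-5): L=3.0622, (cx,cy)=(0.4650,0.8853)
member 9 (4-6): L=2.9200, (cx,cy)=(1.0000,0.0000)
member 10 (5-6): L=3.0964, (cx,cy)=(0.4831,-0.8755)
solve A·x = −loads:
  F[0-1] = -1909.0740 N (compression)
  F[0-2] = +4756.2279 N (tension)
  F[1-2] = +1988.7136 N (tension)
  F[1-3] = -1750.4841 N (compression)
  F[2-3] = +754.0413 N (tension)
  F[2-4] = +1362.1644 N (tension)
  F[3-4] = -954.6389 N (compression)
  F[3-5] = -843.4829 N (compression)
  F[4-5] = +904.7050 N (tension)
  F[4-6] = +422.0002 N (tension)
  F[5-6] = -873.4430 N (compression)
  Rx@0 = -3856.0400 N
  Ry@0 = +1683.5157 N
  Ry@6 = +764.7343 N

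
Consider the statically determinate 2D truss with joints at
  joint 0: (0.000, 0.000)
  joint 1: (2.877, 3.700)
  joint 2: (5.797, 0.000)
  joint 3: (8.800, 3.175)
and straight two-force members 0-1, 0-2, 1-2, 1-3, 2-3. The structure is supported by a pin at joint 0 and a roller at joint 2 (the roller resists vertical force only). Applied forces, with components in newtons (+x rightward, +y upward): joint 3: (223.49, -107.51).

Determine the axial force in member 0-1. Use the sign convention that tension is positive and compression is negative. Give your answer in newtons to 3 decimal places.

225.602

N=4 nodes, M=5 members, R=3 reactions → 2N=8, M+R=8
member 0 (0-1): L=4.6869, (cx,cy)=(0.6138,0.7894)
member 1 (0-2): L=5.7970, (cx,cy)=(1.0000,0.0000)
member 2 (1-2): L=4.7134, (cx,cy)=(0.6195,-0.7850)
member 3 (1-3): L=5.9462, (cx,cy)=(0.9961,-0.0883)
member 4 (2-3): L=4.3702, (cx,cy)=(0.6872,0.7265)
solve A·x = −loads:
  F[0-1] = +225.6024 N (tension)
  F[0-2] = +85.0069 N (tension)
  F[1-2] = -260.7559 N (compression)
  F[1-3] = +301.1994 N (tension)
  F[2-3] = -111.3770 N (compression)
  Rx@0 = -223.4900 N
  Ry@0 = -178.0979 N
  Ry@2 = +285.6079 N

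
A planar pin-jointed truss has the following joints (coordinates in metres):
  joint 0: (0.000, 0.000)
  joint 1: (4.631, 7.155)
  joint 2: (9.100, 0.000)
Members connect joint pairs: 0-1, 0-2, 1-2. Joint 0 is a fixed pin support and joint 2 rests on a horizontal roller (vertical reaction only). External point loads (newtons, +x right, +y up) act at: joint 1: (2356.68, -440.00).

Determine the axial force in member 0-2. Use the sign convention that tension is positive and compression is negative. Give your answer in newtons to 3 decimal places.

N=3 nodes, M=3 members, R=3 reactions → 2N=6, M+R=6
member 0 (0-1): L=8.5229, (cx,cy)=(0.5434,0.8395)
member 1 (0-2): L=9.1000, (cx,cy)=(1.0000,0.0000)
member 2 (1-2): L=8.4360, (cx,cy)=(0.5298,-0.8482)
solve A·x = −loads:
  F[0-1] = +1949.8353 N (tension)
  F[0-2] = +1297.2208 N (tension)
  F[1-2] = -2448.7237 N (compression)
  Rx@0 = -2356.6800 N
  Ry@0 = -1636.8885 N
  Ry@2 = +2076.8885 N

1297.221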